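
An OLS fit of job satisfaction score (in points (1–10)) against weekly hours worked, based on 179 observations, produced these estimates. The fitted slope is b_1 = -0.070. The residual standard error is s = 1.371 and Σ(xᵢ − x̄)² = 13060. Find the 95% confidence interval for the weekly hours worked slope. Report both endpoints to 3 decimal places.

(-0.094, -0.046)

SE(b_1) = s/√Sₓₓ = 1.371/√13060 = 0.0119968.
df = n − 2 = 177.
t* = t_{0.025, 177} = 1.973457.
Margin = t* × SE = 1.973457 × 0.0119968 = 0.02368.
CI: -0.070 ± 0.02368 → (-0.094, -0.046).
With 95% confidence, each one-unit increase in weekly hours worked is associated with a change of between -0.094 and -0.046 points (1–10) in job satisfaction score.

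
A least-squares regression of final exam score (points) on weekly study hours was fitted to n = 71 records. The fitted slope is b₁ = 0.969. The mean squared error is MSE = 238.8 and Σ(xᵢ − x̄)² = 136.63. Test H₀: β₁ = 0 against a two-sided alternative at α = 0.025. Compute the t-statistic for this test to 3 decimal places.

t = 0.733

SE(b₁) = √(MSE/Sₓₓ) = √(238.8/136.63) = 1.32204.
t = 0.969 / 1.32204 = 0.733.
df = n − 2 = 69.
Two-sided p ≈ 0.4661, which is ≥ 0.025, so fail to reject H₀.
The data do not give significant evidence of an association between weekly study hours and final exam score.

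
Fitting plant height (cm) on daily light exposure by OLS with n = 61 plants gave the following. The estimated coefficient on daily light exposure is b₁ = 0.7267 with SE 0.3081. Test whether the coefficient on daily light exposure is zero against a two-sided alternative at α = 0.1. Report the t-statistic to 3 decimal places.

H₀: β₁ = 0 vs H₁: β₁ ≠ 0.
t = (b₁ − β₁⁰)/SE = 0.7267 / 0.3081 = 2.359.
df = n − 2 = 61 − 2 = 59.
Two-sided p ≈ 0.0217, which is < 0.1, so reject H₀.
There is evidence that daily light exposure is associated with plant height.

t = 2.359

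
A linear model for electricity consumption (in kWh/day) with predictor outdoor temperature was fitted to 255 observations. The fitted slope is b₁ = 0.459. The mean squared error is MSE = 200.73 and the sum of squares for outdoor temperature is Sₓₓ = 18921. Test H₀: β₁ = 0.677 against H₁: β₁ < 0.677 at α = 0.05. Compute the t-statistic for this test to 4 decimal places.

SE(b₁) = √(MSE/Sₓₓ) = √(200.73/18921) = 0.102999.
t = (0.459 − 0.677) / 0.102999 = -2.1165.
df = n − 2 = 253.
One-sided p ≈ 0.0176, which is < 0.05, so reject H₀.
There is evidence that the true slope on outdoor temperature is below 0.677 kWh/day per unit.

t = -2.1165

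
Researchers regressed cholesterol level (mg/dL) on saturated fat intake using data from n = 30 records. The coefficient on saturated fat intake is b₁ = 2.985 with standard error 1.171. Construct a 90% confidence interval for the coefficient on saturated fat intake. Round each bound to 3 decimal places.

df = n − 2 = 30 − 2 = 28.
t* = t_{0.05, 28} = 1.701131.
Margin = t* × SE = 1.701131 × 1.171 = 1.99202.
CI: 2.985 ± 1.99202 → (0.993, 4.977).
With 90% confidence, each one-unit increase in saturated fat intake is associated with a change of between 0.993 and 4.977 mg/dL in cholesterol level.

(0.993, 4.977)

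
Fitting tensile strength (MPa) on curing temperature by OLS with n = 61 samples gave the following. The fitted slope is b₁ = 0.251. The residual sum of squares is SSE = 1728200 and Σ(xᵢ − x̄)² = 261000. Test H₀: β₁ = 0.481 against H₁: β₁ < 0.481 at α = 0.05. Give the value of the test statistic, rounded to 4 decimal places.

MSE = SSE/(n − 2) = 1728200/59 = 29291.5.
SE(b₁) = √(MSE/Sₓₓ) = √(29291.5/261000) = 0.335005.
t = (0.251 − 0.481) / 0.335005 = -0.6866.
df = n − 2 = 59.
One-sided p ≈ 0.2475, which is ≥ 0.05, so fail to reject H₀.
The data do not give significant evidence that the true slope on curing temperature is below 0.481 MPa per unit.

t = -0.6866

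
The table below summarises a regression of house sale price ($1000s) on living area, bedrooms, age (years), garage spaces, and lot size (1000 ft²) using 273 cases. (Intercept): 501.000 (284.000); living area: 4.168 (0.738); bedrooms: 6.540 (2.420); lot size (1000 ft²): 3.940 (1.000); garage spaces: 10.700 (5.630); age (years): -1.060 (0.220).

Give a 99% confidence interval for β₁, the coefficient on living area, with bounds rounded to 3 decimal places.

Read off: b = 4.168, SE = 0.738 for living area.
df = n − k − 1 = 273 − 5 − 1 = 267.
t* = t_{0.005, 267} = 2.594368.
Margin = t* × SE = 2.594368 × 0.738 = 1.91464.
CI: 4.168 ± 1.91464 → (2.253, 6.083).

(2.253, 6.083)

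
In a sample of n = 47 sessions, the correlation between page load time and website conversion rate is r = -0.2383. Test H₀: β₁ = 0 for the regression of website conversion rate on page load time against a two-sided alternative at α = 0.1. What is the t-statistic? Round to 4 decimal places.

t = -1.6460

t = r·√(n − 2)/√(1 − r²) = -0.2383·√45/√0.943213 = -1.6460.
df = n − 2 = 45.
Two-sided p ≈ 0.1067, which is ≥ 0.1, so fail to reject H₀.
The data do not give significant evidence of a linear association between page load time and website conversion rate.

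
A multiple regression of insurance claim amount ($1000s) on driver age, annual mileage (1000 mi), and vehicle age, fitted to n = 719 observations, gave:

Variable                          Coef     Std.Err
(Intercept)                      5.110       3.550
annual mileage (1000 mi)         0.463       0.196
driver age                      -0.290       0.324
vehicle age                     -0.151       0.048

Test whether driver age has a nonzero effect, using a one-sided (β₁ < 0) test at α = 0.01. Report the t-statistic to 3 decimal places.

Read off: b = -0.290, SE = 0.324 for driver age.
H₀: β₁ = 0 vs H₁: β₁ < 0.
t = -0.290 / 0.324 = -0.895.
df = n − k − 1 = 719 − 3 − 1 = 715.
One-sided p ≈ 0.1855, which is ≥ 0.01, so fail to reject H₀.
The data do not give significant evidence that the true slope on driver age is negative, holding the other predictors fixed.

t = -0.895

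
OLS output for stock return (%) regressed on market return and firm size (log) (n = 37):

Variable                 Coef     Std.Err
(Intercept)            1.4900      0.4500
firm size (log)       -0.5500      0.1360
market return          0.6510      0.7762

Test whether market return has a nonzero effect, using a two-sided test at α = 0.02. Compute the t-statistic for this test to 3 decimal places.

Read off: b = 0.6510, SE = 0.7762 for market return.
H₀: β₁ = 0 vs H₁: β₁ ≠ 0.
t = 0.6510 / 0.7762 = 0.839.
df = n − k − 1 = 37 − 2 − 1 = 34.
Two-sided p ≈ 0.4075, which is ≥ 0.02, so fail to reject H₀.
The data do not give significant evidence of an association between market return and stock return, after adjusting for the other predictors.

t = 0.839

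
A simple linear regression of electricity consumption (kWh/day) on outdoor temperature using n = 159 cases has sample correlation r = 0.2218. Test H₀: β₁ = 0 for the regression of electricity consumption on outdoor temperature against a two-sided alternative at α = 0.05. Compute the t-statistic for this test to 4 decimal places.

t = 2.8501

t = r·√(n − 2)/√(1 − r²) = 0.2218·√157/√0.950805 = 2.8501.
df = n − 2 = 157.
Two-sided p ≈ 0.0050, which is < 0.05, so reject H₀.
There is evidence of a linear association between outdoor temperature and electricity consumption.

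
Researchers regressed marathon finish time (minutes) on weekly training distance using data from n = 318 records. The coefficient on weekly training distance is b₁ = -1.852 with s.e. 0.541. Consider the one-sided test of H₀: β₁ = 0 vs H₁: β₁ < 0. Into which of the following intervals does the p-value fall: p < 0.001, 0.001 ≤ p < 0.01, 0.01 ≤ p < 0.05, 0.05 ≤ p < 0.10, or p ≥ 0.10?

t = -1.852 / 0.541 = -3.423.
df = n − 2 = 318 − 2 = 316.
One-sided p = P(T_{316} < t) ≈ 0.0004.
So p < 0.001.

p < 0.001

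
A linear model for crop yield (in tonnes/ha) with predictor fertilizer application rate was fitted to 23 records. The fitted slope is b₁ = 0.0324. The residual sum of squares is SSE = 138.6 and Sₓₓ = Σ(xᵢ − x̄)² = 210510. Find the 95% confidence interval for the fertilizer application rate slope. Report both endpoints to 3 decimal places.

(0.021, 0.044)

MSE = SSE/(n − 2) = 138.6/21 = 6.6.
SE(b₁) = √(MSE/Sₓₓ) = √(6.6/210510) = 0.00559932.
df = n − 2 = 21.
t* = t_{0.025, 21} = 2.079614.
Margin = t* × SE = 2.079614 × 0.00559932 = 0.01164.
CI: 0.0324 ± 0.01164 → (0.021, 0.044).
With 95% confidence, each one-unit increase in fertilizer application rate is associated with a change of between 0.021 and 0.044 tonnes/ha in crop yield.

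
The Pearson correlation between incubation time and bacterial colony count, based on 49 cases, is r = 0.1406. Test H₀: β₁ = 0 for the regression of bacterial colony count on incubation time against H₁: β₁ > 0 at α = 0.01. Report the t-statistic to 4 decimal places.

t = 0.9736

t = r·√(n − 2)/√(1 − r²) = 0.1406·√47/√0.980232 = 0.9736.
df = n − 2 = 47.
One-sided p ≈ 0.1676, which is ≥ 0.01, so fail to reject H₀.
The data do not give significant evidence of a linear association between incubation time and bacterial colony count.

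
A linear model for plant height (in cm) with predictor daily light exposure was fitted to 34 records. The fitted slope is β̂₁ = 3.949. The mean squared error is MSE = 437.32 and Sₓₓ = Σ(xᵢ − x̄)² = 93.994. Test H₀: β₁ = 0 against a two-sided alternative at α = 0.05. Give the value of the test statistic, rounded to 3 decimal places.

t = 1.831

SE(β̂₁) = √(MSE/Sₓₓ) = √(437.32/93.994) = 2.157.
t = 3.949 / 2.157 = 1.831.
df = n − 2 = 32.
Two-sided p ≈ 0.0765, which is ≥ 0.05, so fail to reject H₀.
The data do not give significant evidence of an association between daily light exposure and plant height.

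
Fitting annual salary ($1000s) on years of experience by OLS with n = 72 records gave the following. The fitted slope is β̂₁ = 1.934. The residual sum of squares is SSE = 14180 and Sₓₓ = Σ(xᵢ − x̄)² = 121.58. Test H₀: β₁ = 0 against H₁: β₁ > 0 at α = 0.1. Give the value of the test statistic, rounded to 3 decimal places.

MSE = SSE/(n − 2) = 14180/70 = 202.571.
SE(β̂₁) = √(MSE/Sₓₓ) = √(202.571/121.58) = 1.2908.
t = 1.934 / 1.2908 = 1.498.
df = n − 2 = 70.
One-sided p ≈ 0.0693, which is < 0.1, so reject H₀.
There is evidence that the true slope on years of experience is positive.

t = 1.498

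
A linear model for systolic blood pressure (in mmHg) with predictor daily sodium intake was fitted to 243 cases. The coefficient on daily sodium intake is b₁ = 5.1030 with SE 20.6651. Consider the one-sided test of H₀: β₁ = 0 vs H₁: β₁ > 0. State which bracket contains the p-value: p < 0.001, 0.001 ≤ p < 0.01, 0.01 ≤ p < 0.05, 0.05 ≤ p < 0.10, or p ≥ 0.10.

p ≥ 0.10

t = 5.1030 / 20.6651 = 0.247.
df = n − 2 = 243 − 2 = 241.
One-sided p = P(T_{241} > t) ≈ 0.4026.
So p ≥ 0.10.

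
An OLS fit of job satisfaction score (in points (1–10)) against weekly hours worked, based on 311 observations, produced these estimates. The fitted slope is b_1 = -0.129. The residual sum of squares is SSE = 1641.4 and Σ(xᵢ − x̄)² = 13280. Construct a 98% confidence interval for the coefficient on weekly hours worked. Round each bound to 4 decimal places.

(-0.1758, -0.0822)

MSE = SSE/(n − 2) = 1641.4/309 = 5.31197.
SE(b_1) = √(MSE/Sₓₓ) = √(5.31197/13280) = 0.02.
df = n − 2 = 309.
t* = t_{0.01, 309} = 2.338476.
Margin = t* × SE = 2.338476 × 0.02 = 0.046769.
CI: -0.129 ± 0.046769 → (-0.1758, -0.0822).
With 98% confidence, each one-unit increase in weekly hours worked is associated with a change of between -0.1758 and -0.0822 points (1–10) in job satisfaction score.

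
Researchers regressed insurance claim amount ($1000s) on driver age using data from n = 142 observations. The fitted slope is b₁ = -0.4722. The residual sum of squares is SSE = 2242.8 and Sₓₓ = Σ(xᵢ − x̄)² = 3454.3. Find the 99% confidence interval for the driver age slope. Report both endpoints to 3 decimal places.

(-0.650, -0.294)

MSE = SSE/(n − 2) = 2242.8/140 = 16.02.
SE(b₁) = √(MSE/Sₓₓ) = √(16.02/3454.3) = 0.0681006.
df = n − 2 = 140.
t* = t_{0.005, 140} = 2.611403.
Margin = t* × SE = 2.611403 × 0.0681006 = 0.17784.
CI: -0.4722 ± 0.17784 → (-0.650, -0.294).
With 99% confidence, each one-unit increase in driver age is associated with a change of between -0.650 and -0.294 $1000s in insurance claim amount.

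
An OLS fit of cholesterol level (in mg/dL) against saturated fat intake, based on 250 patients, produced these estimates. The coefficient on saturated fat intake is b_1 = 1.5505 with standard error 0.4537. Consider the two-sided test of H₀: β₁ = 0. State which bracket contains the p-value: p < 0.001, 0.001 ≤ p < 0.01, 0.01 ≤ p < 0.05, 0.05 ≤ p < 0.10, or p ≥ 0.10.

t = 1.5505 / 0.4537 = 3.417.
df = n − 2 = 250 − 2 = 248.
Two-sided p = 2·P(T_{248} > |t|) ≈ 0.0007.
So p < 0.001.

p < 0.001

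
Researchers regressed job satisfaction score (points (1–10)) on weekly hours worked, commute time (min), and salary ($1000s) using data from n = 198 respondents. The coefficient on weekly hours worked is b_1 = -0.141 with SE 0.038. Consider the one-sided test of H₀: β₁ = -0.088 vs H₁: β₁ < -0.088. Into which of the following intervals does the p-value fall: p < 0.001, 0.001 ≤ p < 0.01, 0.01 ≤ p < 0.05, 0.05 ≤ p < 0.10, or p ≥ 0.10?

0.05 ≤ p < 0.10

t = (-0.141 − (-0.088)) / 0.038 = -1.395.
df = n − k − 1 = 198 − 3 − 1 = 194.
One-sided p = P(T_{194} < t) ≈ 0.0823.
So 0.05 ≤ p < 0.10.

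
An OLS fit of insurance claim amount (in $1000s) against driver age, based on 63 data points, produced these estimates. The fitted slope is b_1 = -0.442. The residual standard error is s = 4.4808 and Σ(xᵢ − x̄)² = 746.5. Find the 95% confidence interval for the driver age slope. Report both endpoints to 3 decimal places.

SE(b_1) = s/√Sₓₓ = 4.4808/√746.5 = 0.163999.
df = n − 2 = 61.
t* = t_{0.025, 61} = 1.999624.
Margin = t* × SE = 1.999624 × 0.163999 = 0.32794.
CI: -0.442 ± 0.32794 → (-0.770, -0.114).
With 95% confidence, each one-unit increase in driver age is associated with a change of between -0.770 and -0.114 $1000s in insurance claim amount.

(-0.770, -0.114)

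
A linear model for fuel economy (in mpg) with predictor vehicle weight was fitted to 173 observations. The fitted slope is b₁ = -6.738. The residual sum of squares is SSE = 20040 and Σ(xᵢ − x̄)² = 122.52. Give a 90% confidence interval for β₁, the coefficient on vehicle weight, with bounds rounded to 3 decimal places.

(-8.355, -5.121)

MSE = SSE/(n − 2) = 20040/171 = 117.193.
SE(b₁) = √(MSE/Sₓₓ) = √(117.193/122.52) = 0.978019.
df = n − 2 = 171.
t* = t_{0.05, 171} = 1.653813.
Margin = t* × SE = 1.653813 × 0.978019 = 1.61746.
CI: -6.738 ± 1.61746 → (-8.355, -5.121).
With 90% confidence, each one-unit increase in vehicle weight is associated with a change of between -8.355 and -5.121 mpg in fuel economy.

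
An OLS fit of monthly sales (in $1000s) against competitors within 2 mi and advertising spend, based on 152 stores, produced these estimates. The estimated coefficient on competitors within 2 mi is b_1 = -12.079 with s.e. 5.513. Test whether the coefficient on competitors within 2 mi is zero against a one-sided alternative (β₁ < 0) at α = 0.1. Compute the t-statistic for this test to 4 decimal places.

H₀: β₁ = 0 vs H₁: β₁ < 0.
t = (b_1 − β₁⁰)/SE = -12.079 / 5.513 = -2.1910.
df = n − k − 1 = 152 − 2 − 1 = 149.
One-sided p ≈ 0.0150, which is < 0.1, so reject H₀.
There is evidence that the true slope on competitors within 2 mi is negative, holding the other predictors fixed.

t = -2.1910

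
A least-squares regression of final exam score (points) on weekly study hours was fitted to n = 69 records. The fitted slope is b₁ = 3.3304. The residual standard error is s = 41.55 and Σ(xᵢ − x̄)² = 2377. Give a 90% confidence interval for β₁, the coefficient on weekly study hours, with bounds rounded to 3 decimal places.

(1.909, 4.752)

SE(b₁) = s/√Sₓₓ = 41.55/√2377 = 0.852229.
df = n − 2 = 67.
t* = t_{0.05, 67} = 1.667916.
Margin = t* × SE = 1.667916 × 0.852229 = 1.42145.
CI: 3.3304 ± 1.42145 → (1.909, 4.752).
With 90% confidence, each one-unit increase in weekly study hours is associated with a change of between 1.909 and 4.752 points in final exam score.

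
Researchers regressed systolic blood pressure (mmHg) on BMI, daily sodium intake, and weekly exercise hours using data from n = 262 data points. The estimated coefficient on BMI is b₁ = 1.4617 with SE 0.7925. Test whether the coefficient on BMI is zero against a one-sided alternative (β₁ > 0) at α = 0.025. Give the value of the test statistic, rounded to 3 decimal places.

H₀: β₁ = 0 vs H₁: β₁ > 0.
t = (b₁ − β₁⁰)/SE = 1.4617 / 0.7925 = 1.844.
df = n − k − 1 = 262 − 3 − 1 = 258.
One-sided p ≈ 0.0331, which is ≥ 0.025, so fail to reject H₀.
The data do not give significant evidence that the true slope on BMI is positive, holding the other predictors fixed.

t = 1.844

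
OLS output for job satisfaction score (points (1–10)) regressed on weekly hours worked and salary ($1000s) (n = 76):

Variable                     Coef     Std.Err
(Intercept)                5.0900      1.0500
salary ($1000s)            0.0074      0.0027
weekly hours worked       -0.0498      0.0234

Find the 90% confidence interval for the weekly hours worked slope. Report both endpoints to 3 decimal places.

(-0.089, -0.011)

Read off: b = -0.0498, SE = 0.0234 for weekly hours worked.
df = n − k − 1 = 76 − 2 − 1 = 73.
t* = t_{0.05, 73} = 1.665996.
Margin = t* × SE = 1.665996 × 0.0234 = 0.03898.
CI: -0.0498 ± 0.03898 → (-0.089, -0.011).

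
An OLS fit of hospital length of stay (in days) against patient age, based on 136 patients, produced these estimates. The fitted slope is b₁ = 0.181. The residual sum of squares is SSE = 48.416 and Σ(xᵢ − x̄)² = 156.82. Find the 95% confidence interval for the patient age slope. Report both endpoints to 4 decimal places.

(0.0861, 0.2759)

MSE = SSE/(n − 2) = 48.416/134 = 0.361313.
SE(b₁) = √(MSE/Sₓₓ) = √(0.361313/156.82) = 0.048.
df = n − 2 = 134.
t* = t_{0.025, 134} = 1.977826.
Margin = t* × SE = 1.977826 × 0.048 = 0.094936.
CI: 0.181 ± 0.094936 → (0.0861, 0.2759).
With 95% confidence, each one-unit increase in patient age is associated with a change of between 0.0861 and 0.2759 days in hospital length of stay.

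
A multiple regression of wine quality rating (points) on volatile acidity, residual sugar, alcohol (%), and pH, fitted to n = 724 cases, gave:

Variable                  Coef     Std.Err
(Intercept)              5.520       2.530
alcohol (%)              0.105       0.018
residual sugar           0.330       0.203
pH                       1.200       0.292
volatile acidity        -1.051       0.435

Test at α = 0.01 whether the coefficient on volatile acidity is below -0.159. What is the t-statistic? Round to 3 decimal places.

t = -2.051

Read off: b = -1.051, SE = 0.435 for volatile acidity.
H₀: β₁ = -0.159 vs H₁: β₁ < -0.159.
t = (-1.051 − (-0.159)) / 0.435 = -2.051.
df = n − k − 1 = 724 − 4 − 1 = 719.
One-sided p ≈ 0.0203, which is ≥ 0.01, so fail to reject H₀.
The data do not give significant evidence that the true slope on volatile acidity is below -0.159 points per unit, holding the other predictors fixed.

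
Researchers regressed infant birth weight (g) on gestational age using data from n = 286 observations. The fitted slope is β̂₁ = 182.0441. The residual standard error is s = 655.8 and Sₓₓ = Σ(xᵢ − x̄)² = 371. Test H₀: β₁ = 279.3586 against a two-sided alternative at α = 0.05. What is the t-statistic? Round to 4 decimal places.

SE(β̂₁) = s/√Sₓₓ = 655.8/√371 = 34.0474.
t = (182.0441 − 279.3586) / 34.0474 = -2.8582.
df = n − 2 = 284.
Two-sided p ≈ 0.0046, which is < 0.05, so reject H₀.
There is evidence that the true slope on gestational age differs from 279.3586 g per unit.

t = -2.8582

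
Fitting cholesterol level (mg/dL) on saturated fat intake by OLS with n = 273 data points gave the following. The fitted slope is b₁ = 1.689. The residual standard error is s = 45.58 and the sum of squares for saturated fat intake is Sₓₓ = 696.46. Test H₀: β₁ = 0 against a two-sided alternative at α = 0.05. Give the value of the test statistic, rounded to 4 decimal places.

t = 0.9779

SE(b₁) = s/√Sₓₓ = 45.58/√696.46 = 1.72713.
t = 1.689 / 1.72713 = 0.9779.
df = n − 2 = 271.
Two-sided p ≈ 0.3290, which is ≥ 0.05, so fail to reject H₀.
The data do not give significant evidence of an association between saturated fat intake and cholesterol level.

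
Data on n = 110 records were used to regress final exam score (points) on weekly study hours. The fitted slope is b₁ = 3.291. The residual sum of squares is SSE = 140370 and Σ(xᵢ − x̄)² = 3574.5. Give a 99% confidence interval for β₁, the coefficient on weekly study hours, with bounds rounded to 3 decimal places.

(1.710, 4.872)

MSE = SSE/(n − 2) = 140370/108 = 1299.72.
SE(b₁) = √(MSE/Sₓₓ) = √(1299.72/3574.5) = 0.603.
df = n − 2 = 108.
t* = t_{0.005, 108} = 2.62212.
Margin = t* × SE = 2.62212 × 0.603 = 1.58114.
CI: 3.291 ± 1.58114 → (1.710, 4.872).
With 99% confidence, each one-unit increase in weekly study hours is associated with a change of between 1.710 and 4.872 points in final exam score.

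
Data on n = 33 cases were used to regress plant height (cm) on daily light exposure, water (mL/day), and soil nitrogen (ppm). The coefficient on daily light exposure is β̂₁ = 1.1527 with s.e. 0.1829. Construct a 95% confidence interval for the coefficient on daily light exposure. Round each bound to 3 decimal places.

df = n − k − 1 = 33 − 3 − 1 = 29.
t* = t_{0.025, 29} = 2.04523.
Margin = t* × SE = 2.04523 × 0.1829 = 0.37407.
CI: 1.1527 ± 0.37407 → (0.779, 1.527).
With 95% confidence, each one-unit increase in daily light exposure is associated with a change of between 0.779 and 1.527 cm in plant height, holding the other predictors fixed.

(0.779, 1.527)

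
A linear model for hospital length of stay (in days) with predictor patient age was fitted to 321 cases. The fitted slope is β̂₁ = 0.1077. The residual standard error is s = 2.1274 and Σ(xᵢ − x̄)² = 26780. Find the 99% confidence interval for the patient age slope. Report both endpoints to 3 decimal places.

(0.074, 0.141)

SE(β̂₁) = s/√Sₓₓ = 2.1274/√26780 = 0.013.
df = n − 2 = 319.
t* = t_{0.005, 319} = 2.591329.
Margin = t* × SE = 2.591329 × 0.013 = 0.03369.
CI: 0.1077 ± 0.03369 → (0.074, 0.141).
With 99% confidence, each one-unit increase in patient age is associated with a change of between 0.074 and 0.141 days in hospital length of stay.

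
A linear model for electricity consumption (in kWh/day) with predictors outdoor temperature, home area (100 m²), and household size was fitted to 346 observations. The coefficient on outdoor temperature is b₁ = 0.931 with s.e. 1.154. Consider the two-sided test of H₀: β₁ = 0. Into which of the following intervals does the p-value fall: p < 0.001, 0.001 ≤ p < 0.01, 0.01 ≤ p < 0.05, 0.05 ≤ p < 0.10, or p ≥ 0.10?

p ≥ 0.10

t = 0.931 / 1.154 = 0.807.
df = n − k − 1 = 346 − 3 − 1 = 342.
Two-sided p = 2·P(T_{342} > |t|) ≈ 0.4204.
So p ≥ 0.10.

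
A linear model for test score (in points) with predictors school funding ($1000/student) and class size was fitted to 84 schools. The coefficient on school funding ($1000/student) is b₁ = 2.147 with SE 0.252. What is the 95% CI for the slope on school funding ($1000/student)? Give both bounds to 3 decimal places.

df = n − k − 1 = 84 − 2 − 1 = 81.
t* = t_{0.025, 81} = 1.989686.
Margin = t* × SE = 1.989686 × 0.252 = 0.50140.
CI: 2.147 ± 0.50140 → (1.646, 2.648).
With 95% confidence, each one-unit increase in school funding ($1000/student) is associated with a change of between 1.646 and 2.648 points in test score, holding the other predictors fixed.

(1.646, 2.648)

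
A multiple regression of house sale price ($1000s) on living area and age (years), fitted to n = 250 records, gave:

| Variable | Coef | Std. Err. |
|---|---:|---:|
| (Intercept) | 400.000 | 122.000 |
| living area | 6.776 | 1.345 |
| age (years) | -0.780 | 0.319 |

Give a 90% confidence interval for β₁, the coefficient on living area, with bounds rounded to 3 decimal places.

(4.555, 8.997)

Read off: b = 6.776, SE = 1.345 for living area.
df = n − k − 1 = 250 − 2 − 1 = 247.
t* = t_{0.05, 247} = 1.651046.
Margin = t* × SE = 1.651046 × 1.345 = 2.22066.
CI: 6.776 ± 2.22066 → (4.555, 8.997).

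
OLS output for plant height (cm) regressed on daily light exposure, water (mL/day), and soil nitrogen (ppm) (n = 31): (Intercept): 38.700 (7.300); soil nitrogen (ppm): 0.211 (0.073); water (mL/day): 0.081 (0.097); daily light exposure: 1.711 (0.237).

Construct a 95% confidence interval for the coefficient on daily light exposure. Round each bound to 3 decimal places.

(1.225, 2.197)

Read off: b = 1.711, SE = 0.237 for daily light exposure.
df = n − k − 1 = 31 − 3 − 1 = 27.
t* = t_{0.025, 27} = 2.051831.
Margin = t* × SE = 2.051831 × 0.237 = 0.48628.
CI: 1.711 ± 0.48628 → (1.225, 2.197).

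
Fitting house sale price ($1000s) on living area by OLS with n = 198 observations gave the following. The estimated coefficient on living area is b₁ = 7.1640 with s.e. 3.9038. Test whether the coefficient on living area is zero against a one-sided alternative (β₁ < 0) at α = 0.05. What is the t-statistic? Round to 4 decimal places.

t = 1.8351

H₀: β₁ = 0 vs H₁: β₁ < 0.
t = (b₁ − β₁⁰)/SE = 7.1640 / 3.9038 = 1.8351.
df = n − 2 = 198 − 2 = 196.
One-sided p ≈ 0.9660, which is ≥ 0.05, so fail to reject H₀.
The data do not give significant evidence that the true slope on living area is negative.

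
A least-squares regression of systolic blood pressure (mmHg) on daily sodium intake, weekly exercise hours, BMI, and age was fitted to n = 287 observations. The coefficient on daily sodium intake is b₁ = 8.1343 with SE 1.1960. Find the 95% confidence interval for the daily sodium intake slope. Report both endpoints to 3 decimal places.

df = n − k − 1 = 287 − 4 − 1 = 282.
t* = t_{0.025, 282} = 1.968412.
Margin = t* × SE = 1.968412 × 1.1960 = 2.35422.
CI: 8.1343 ± 2.35422 → (5.780, 10.489).
With 95% confidence, each one-unit increase in daily sodium intake is associated with a change of between 5.780 and 10.489 mmHg in systolic blood pressure, holding the other predictors fixed.

(5.780, 10.489)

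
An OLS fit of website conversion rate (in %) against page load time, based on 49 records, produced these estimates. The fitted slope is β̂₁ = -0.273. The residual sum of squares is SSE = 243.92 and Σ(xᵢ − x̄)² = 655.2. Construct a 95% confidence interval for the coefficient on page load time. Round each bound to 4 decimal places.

MSE = SSE/(n − 2) = 243.92/47 = 5.18979.
SE(β̂₁) = √(MSE/Sₓₓ) = √(5.18979/655.2) = 0.0889996.
df = n − 2 = 47.
t* = t_{0.025, 47} = 2.011741.
Margin = t* × SE = 2.011741 × 0.0889996 = 0.179044.
CI: -0.273 ± 0.179044 → (-0.4520, -0.0940).
With 95% confidence, each one-unit increase in page load time is associated with a change of between -0.4520 and -0.0940 % in website conversion rate.

(-0.4520, -0.0940)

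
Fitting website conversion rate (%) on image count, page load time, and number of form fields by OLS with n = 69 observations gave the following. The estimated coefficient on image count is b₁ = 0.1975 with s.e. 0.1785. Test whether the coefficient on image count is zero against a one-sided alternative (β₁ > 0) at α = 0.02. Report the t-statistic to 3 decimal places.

H₀: β₁ = 0 vs H₁: β₁ > 0.
t = (b₁ − β₁⁰)/SE = 0.1975 / 0.1785 = 1.106.
df = n − k − 1 = 69 − 3 − 1 = 65.
One-sided p ≈ 0.1363, which is ≥ 0.02, so fail to reject H₀.
The data do not give significant evidence that the true slope on image count is positive, holding the other predictors fixed.

t = 1.106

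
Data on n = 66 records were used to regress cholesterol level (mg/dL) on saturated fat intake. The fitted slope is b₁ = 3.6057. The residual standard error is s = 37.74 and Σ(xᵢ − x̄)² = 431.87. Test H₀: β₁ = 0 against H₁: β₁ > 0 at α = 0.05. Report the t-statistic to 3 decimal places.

t = 1.985

SE(b₁) = s/√Sₓₓ = 37.74/√431.87 = 1.81604.
t = 3.6057 / 1.81604 = 1.985.
df = n − 2 = 64.
One-sided p ≈ 0.0257, which is < 0.05, so reject H₀.
There is evidence that the true slope on saturated fat intake is positive.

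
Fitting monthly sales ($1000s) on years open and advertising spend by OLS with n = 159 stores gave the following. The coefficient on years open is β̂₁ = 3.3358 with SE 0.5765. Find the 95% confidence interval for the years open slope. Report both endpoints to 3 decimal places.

df = n − k − 1 = 159 − 2 − 1 = 156.
t* = t_{0.025, 156} = 1.975288.
Margin = t* × SE = 1.975288 × 0.5765 = 1.13875.
CI: 3.3358 ± 1.13875 → (2.197, 4.475).
With 95% confidence, each one-unit increase in years open is associated with a change of between 2.197 and 4.475 $1000s in monthly sales, holding the other predictors fixed.

(2.197, 4.475)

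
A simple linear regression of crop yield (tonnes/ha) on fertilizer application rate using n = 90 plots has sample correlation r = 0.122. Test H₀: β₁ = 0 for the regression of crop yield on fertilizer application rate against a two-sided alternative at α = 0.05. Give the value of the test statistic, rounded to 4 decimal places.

t = r·√(n − 2)/√(1 − r²) = 0.122·√88/√0.985116 = 1.1531.
df = n − 2 = 88.
Two-sided p ≈ 0.2520, which is ≥ 0.05, so fail to reject H₀.
The data do not give significant evidence of a linear association between fertilizer application rate and crop yield.

t = 1.1531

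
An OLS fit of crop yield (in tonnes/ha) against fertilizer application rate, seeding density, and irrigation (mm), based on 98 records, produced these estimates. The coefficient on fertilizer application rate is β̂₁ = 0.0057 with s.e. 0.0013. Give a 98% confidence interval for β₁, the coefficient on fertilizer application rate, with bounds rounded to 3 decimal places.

(0.003, 0.009)

df = n − k − 1 = 98 − 3 − 1 = 94.
t* = t_{0.01, 94} = 2.366674.
Margin = t* × SE = 2.366674 × 0.0013 = 0.00308.
CI: 0.0057 ± 0.00308 → (0.003, 0.009).
With 98% confidence, each one-unit increase in fertilizer application rate is associated with a change of between 0.003 and 0.009 tonnes/ha in crop yield, holding the other predictors fixed.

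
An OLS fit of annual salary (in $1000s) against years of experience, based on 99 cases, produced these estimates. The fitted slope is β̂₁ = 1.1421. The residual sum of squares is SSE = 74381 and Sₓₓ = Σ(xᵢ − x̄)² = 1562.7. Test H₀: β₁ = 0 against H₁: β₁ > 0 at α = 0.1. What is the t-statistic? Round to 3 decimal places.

MSE = SSE/(n − 2) = 74381/97 = 766.814.
SE(β̂₁) = √(MSE/Sₓₓ) = √(766.814/1562.7) = 0.700499.
t = 1.1421 / 0.700499 = 1.630.
df = n − 2 = 97.
One-sided p ≈ 0.0531, which is < 0.1, so reject H₀.
There is evidence that the true slope on years of experience is positive.

t = 1.630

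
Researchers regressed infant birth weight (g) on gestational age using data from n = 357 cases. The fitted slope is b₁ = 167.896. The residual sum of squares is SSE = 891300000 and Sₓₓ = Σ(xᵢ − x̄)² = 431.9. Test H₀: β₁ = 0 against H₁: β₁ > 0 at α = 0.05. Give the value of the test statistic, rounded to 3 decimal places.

MSE = SSE/(n − 2) = 891300000/355 = 2.5107e+06.
SE(b₁) = √(MSE/Sₓₓ) = √(2.5107e+06/431.9) = 76.2441.
t = 167.896 / 76.2441 = 2.202.
df = n − 2 = 355.
One-sided p ≈ 0.0142, which is < 0.05, so reject H₀.
There is evidence that the true slope on gestational age is positive.

t = 2.202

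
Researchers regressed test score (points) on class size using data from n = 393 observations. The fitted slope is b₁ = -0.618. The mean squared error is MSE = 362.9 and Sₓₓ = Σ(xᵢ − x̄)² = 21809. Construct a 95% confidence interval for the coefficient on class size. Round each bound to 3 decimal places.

SE(b₁) = √(MSE/Sₓₓ) = √(362.9/21809) = 0.128996.
df = n − 2 = 391.
t* = t_{0.025, 391} = 1.96605.
Margin = t* × SE = 1.96605 × 0.128996 = 0.25361.
CI: -0.618 ± 0.25361 → (-0.872, -0.364).
With 95% confidence, each one-unit increase in class size is associated with a change of between -0.872 and -0.364 points in test score.

(-0.872, -0.364)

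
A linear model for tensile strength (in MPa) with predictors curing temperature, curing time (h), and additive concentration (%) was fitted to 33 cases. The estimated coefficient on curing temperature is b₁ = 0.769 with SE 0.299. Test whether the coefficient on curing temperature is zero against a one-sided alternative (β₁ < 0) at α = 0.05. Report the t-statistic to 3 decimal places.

H₀: β₁ = 0 vs H₁: β₁ < 0.
t = (b₁ − β₁⁰)/SE = 0.769 / 0.299 = 2.572.
df = n − k − 1 = 33 − 3 − 1 = 29.
One-sided p ≈ 0.9922, which is ≥ 0.05, so fail to reject H₀.
The data do not give significant evidence that the true slope on curing temperature is negative, holding the other predictors fixed.

t = 2.572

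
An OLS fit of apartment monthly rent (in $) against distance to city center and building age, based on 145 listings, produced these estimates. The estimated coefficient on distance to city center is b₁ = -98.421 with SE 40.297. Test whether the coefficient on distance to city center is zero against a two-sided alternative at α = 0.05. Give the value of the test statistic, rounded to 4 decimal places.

H₀: β₁ = 0 vs H₁: β₁ ≠ 0.
t = (b₁ − β₁⁰)/SE = -98.421 / 40.297 = -2.4424.
df = n − k − 1 = 145 − 2 − 1 = 142.
Two-sided p ≈ 0.0158, which is < 0.05, so reject H₀.
There is evidence that distance to city center is associated with apartment monthly rent, holding the other predictors fixed.

t = -2.4424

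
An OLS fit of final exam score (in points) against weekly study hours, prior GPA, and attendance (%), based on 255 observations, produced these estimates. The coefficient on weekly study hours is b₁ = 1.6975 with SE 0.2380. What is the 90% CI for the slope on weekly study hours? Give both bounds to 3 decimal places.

(1.305, 2.090)

df = n − k − 1 = 255 − 3 − 1 = 251.
t* = t_{0.05, 251} = 1.650947.
Margin = t* × SE = 1.650947 × 0.2380 = 0.39293.
CI: 1.6975 ± 0.39293 → (1.305, 2.090).
With 90% confidence, each one-unit increase in weekly study hours is associated with a change of between 1.305 and 2.090 points in final exam score, holding the other predictors fixed.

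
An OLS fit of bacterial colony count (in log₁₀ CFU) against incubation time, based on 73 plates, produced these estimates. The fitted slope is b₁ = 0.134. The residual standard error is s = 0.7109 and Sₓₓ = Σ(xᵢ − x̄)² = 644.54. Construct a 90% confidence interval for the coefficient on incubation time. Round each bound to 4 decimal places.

(0.0873, 0.1807)

SE(b₁) = s/√Sₓₓ = 0.7109/√644.54 = 0.0280016.
df = n − 2 = 71.
t* = t_{0.05, 71} = 1.6666.
Margin = t* × SE = 1.6666 × 0.0280016 = 0.046668.
CI: 0.134 ± 0.046668 → (0.0873, 0.1807).
With 90% confidence, each one-unit increase in incubation time is associated with a change of between 0.0873 and 0.1807 log₁₀ CFU in bacterial colony count.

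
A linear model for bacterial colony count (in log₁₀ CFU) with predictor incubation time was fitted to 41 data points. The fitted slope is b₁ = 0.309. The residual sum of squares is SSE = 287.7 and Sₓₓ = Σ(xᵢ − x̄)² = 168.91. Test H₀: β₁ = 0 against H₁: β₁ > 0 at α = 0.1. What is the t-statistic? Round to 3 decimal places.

t = 1.479

MSE = SSE/(n − 2) = 287.7/39 = 7.37692.
SE(b₁) = √(MSE/Sₓₓ) = √(7.37692/168.91) = 0.208983.
t = 0.309 / 0.208983 = 1.479.
df = n − 2 = 39.
One-sided p ≈ 0.0736, which is < 0.1, so reject H₀.
There is evidence that the true slope on incubation time is positive.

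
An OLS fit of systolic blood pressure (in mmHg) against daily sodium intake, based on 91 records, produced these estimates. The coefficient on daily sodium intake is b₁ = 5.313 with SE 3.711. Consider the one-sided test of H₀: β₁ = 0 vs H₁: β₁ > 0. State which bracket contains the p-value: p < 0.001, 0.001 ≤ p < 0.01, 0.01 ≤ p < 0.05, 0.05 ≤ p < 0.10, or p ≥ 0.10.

0.05 ≤ p < 0.10

t = 5.313 / 3.711 = 1.432.
df = n − 2 = 91 − 2 = 89.
One-sided p = P(T_{89} > t) ≈ 0.0779.
So 0.05 ≤ p < 0.10.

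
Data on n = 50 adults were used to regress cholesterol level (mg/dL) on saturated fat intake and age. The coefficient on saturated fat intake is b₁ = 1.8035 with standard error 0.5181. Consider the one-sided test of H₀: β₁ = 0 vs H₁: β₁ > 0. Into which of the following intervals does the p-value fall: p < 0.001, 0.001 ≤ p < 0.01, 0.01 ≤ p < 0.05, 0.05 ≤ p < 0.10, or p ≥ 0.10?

p < 0.001

t = 1.8035 / 0.5181 = 3.481.
df = n − k − 1 = 50 − 2 − 1 = 47.
One-sided p = P(T_{47} > t) ≈ 0.0005.
So p < 0.001.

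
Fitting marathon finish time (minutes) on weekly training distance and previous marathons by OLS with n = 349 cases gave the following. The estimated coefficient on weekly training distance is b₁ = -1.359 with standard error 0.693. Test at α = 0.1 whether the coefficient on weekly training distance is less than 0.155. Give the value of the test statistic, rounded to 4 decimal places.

H₀: β₁ = 0.155 vs H₁: β₁ < 0.155.
t = (b₁ − β₁⁰)/SE = (-1.359 − 0.155) / 0.693 = -2.1847.
df = n − k − 1 = 349 − 2 − 1 = 346.
One-sided p ≈ 0.0148, which is < 0.1, so reject H₀.
There is evidence that the true slope on weekly training distance is below 0.155 minutes per unit, holding the other predictors fixed.

t = -2.1847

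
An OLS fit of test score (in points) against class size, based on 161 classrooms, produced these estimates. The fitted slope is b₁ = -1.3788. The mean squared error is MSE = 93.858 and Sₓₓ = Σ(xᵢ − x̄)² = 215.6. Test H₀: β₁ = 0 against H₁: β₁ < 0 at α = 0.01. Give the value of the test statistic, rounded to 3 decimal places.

t = -2.090

SE(b₁) = √(MSE/Sₓₓ) = √(93.858/215.6) = 0.659798.
t = -1.3788 / 0.659798 = -2.090.
df = n − 2 = 159.
One-sided p ≈ 0.0191, which is ≥ 0.01, so fail to reject H₀.
The data do not give significant evidence that the true slope on class size is negative.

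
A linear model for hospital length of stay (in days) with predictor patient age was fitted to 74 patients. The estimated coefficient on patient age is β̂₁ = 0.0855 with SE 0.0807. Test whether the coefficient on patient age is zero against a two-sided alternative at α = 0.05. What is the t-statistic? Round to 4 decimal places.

t = 1.0595

H₀: β₁ = 0 vs H₁: β₁ ≠ 0.
t = (β̂₁ − β₁⁰)/SE = 0.0855 / 0.0807 = 1.0595.
df = n − 2 = 74 − 2 = 72.
Two-sided p ≈ 0.2929, which is ≥ 0.05, so fail to reject H₀.
The data do not give significant evidence of an association between patient age and hospital length of stay.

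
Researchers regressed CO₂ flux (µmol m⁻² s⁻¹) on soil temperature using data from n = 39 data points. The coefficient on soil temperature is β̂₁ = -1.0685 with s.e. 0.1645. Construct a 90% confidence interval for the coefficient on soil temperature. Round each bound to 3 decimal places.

df = n − 2 = 39 − 2 = 37.
t* = t_{0.05, 37} = 1.687094.
Margin = t* × SE = 1.687094 × 0.1645 = 0.27753.
CI: -1.0685 ± 0.27753 → (-1.346, -0.791).
With 90% confidence, each one-unit increase in soil temperature is associated with a change of between -1.346 and -0.791 µmol m⁻² s⁻¹ in CO₂ flux.

(-1.346, -0.791)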